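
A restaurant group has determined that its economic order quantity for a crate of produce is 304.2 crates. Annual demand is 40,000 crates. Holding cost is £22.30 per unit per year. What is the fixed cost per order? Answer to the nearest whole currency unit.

Invert the EOQ relation Q*² = 2DS/H.
From Q* = √(2DS/H): S = Q*²H / (2D) = 304.2² × 22.3 / (2 × 40,000) = 25.7949.

S ≈ £26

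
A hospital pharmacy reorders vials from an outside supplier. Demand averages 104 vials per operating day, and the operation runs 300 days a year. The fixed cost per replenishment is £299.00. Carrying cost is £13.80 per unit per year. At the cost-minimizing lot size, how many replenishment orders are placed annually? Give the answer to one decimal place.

N ≈ 26.8 orders per year

Annual demand D = 104 × 300 = 31,200.
The optimal lot size = √(2DS/H) = √(2 × 31,200 × 299 / 13.8) ≈ 1162.76.
Orders per year = D / Q* = 31,200 / 1162.76 ≈ 26.833.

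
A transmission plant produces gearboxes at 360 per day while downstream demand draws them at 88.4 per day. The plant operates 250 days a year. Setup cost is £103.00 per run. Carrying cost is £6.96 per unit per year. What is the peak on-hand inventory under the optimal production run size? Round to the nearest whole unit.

Annual demand D = 88.4 × 250 = 22,100.
Production build-up factor (1 − d/p) = 1 − 88.4/360 = 0.7544.
Q* = √(2DS / (H(1 − d/p))) = √(2 × 22,100 × 103 / (6.96 × 0.7544)).
= √(4,552,600 / 5.2509) ≈ 931.133.
Maximum inventory = Q*(1 − d/p) = 931.133 × 0.7544 ≈ 702.488.

I_max ≈ 702 gearboxes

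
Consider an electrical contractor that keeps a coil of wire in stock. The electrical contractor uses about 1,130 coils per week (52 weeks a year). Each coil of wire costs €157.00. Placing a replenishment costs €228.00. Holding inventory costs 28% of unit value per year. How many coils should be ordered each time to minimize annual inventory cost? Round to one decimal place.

Q* ≈ 780.7 coils

Annual demand D = 1,130 × 52 = 58,760.
Holding cost H = 0.28 × €157.00 = €43.9600 per unit per year.
EOQ = √(2DS / H) = √(2 × 58,760 × 228 / 43.96).
= √(26,794,560 / 43.96) = √609,521.3831 ≈ 780.719.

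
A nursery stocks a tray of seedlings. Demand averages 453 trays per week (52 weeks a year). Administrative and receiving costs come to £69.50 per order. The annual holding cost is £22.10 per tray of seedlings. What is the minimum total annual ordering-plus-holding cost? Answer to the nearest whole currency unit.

TC* ≈ £8,507

Annual demand D = 453 × 52 = 23,556.
The optimal lot size = √(2DS/H) = √(2 × 23,556 × 69.5 / 22.1) ≈ 384.91.
At Q*, ordering cost (D/Q*)S equals holding cost (Q*/2)H, each = √(DSH/2).
Minimum total = √(2DSH) = √(2 × 23,556 × 69.5 × 22.1) ≈ 8506.567.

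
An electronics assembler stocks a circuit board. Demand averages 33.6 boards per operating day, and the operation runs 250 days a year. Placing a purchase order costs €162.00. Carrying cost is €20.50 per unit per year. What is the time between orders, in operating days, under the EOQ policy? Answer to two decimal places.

T ≈ 10.84 days

Annual demand D = 33.6 × 250 = 8,400.
The optimal lot size = √(2DS/H) = √(2 × 8,400 × 162 / 20.5) ≈ 364.36.
Cycle time = Q*/D × 250 = 364.36 / 8,400 × 250 ≈ 10.844 days.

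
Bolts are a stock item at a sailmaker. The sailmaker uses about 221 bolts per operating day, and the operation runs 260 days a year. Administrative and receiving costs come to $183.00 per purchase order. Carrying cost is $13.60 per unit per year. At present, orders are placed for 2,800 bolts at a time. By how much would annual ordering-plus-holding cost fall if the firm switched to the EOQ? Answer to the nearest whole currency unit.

Annual demand D = 221 × 260 = 57,460.
EOQ = √(2DS/H) = √(2 × 57,460 × 183 / 13.6) ≈ 1243.52.
Cost at Q* = (D/Q*)S + (Q*/2)H = √(2DSH) ≈ $16,911.92.
Cost at Q = 2,800: (57,460/2,800)×183 + (2,800/2)×13.6 = $3,755.42 + $19,040.00 = $22,795.42.
Excess = $22,795.42 − $16,911.92 = $5,883.51.

Extra cost ≈ $5,884 per year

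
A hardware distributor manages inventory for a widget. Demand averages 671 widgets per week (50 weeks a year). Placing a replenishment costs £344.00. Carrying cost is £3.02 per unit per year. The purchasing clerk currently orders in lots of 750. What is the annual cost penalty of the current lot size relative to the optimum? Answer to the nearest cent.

Annual demand D = 671 × 50 = 33,550.
EOQ = √(2DS/H) = √(2 × 33,550 × 344 / 3.02) ≈ 2764.63.
Cost at Q* = (D/Q*)S + (Q*/2)H = √(2DSH) ≈ £8,349.18.
Cost at Q = 750: (33,550/750)×344 + (750/2)×3.02 = £15,388.27 + £1,132.50 = £16,520.77.
Excess = £16,520.77 − £8,349.18 = £8,171.58.

Extra cost ≈ £8,171.58 per year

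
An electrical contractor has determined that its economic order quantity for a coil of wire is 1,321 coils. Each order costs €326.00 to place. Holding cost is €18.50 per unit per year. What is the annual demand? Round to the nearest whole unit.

The basic EOQ model gives Q* = √(2DS/H); rearrange for the unknown.
From Q* = √(2DS/H): D = Q*²H / (2S) = 1,321² × 18.5 / (2 × 326) = 49514.200.

D ≈ 49,514 coils per year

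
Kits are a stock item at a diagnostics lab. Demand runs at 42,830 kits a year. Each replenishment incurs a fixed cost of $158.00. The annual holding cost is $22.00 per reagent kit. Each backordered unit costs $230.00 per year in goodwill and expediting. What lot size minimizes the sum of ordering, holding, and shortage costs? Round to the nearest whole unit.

Q* ≈ 821 kits

With planned backorders, Q* = √(2DS/H) · √((H+B)/B).
√(2DS/H) = √(2 × 42,830 × 158 / 22) = 784.343.
√((H+B)/B) = √((22+230)/230) = 1.0467.
Q* ≈ 820.999.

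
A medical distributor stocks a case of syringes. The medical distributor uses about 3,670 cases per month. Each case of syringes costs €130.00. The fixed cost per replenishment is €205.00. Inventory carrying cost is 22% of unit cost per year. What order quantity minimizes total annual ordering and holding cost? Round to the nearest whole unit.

Q* ≈ 795 cases

Annual demand D = 3,670 × 12 = 44,040.
Holding cost H = 0.22 × €130.00 = €28.6000 per unit per year.
EOQ = √(2DS / H) = √(2 × 44,040 × 205 / 28.6).
= √(18,056,400 / 28.6) = √631,342.6573 ≈ 794.571.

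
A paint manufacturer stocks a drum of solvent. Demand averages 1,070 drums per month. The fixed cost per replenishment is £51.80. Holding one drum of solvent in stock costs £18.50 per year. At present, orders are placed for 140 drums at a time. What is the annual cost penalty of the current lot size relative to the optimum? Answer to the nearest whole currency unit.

Annual demand D = 1,070 × 12 = 12,840.
EOQ = √(2DS/H) = √(2 × 12,840 × 51.8 / 18.5) ≈ 268.15.
Cost at Q* = (D/Q*)S + (Q*/2)H = √(2DSH) ≈ £4,960.76.
Cost at Q = 140: (12,840/140)×51.8 + (140/2)×18.5 = £4,750.80 + £1,295.00 = £6,045.80.
Excess = £6,045.80 − £4,960.76 = £1,085.04.

Extra cost ≈ £1,085 per year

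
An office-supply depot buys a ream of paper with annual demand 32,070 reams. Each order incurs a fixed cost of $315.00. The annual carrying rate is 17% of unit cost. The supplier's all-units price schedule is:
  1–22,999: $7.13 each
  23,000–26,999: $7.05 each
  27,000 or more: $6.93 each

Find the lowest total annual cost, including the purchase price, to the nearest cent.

Holding cost per unit per year at price C is H = 0.17·C.
Candidates are each tier's EOQ (if it falls in that tier) and each price-break quantity.
EOQ at $7.13 = 4082.7 (feasible in tier 1): TC = 32,070×$7.13 + (32,070/4082.7)×315 + (4082.7/2)×0.17×$7.13 = $233,607.78.
EOQ at $7.05 = 4105.8 < 23000, so use break Q=23000: TC = 32,070×$7.05 + (32,070/23000.0)×315 + (23000.0/2)×0.17×$7.05 = $240,315.47.
EOQ at $6.93 = 4141.2 < 27000, so use break Q=27000: TC = 32,070×$6.93 + (32,070/27000.0)×315 + (27000.0/2)×0.17×$6.93 = $238,523.60.
Lowest total cost among the candidates is at Q = 4082.7.

TC* ≈ $233,607.78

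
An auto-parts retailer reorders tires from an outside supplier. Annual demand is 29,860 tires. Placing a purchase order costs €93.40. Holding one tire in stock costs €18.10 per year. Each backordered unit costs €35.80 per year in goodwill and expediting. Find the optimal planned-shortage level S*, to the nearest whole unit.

S* ≈ 229 tires

With planned backorders, Q* = √(2DS/H) · √((H+B)/B).
√(2DS/H) = √(2 × 29,860 × 93.4 / 18.1) = 555.129.
√((H+B)/B) = √((18.1+35.8)/35.8) = 1.2270.
Q* ≈ 681.157.
S* = Q* · H/(H+B) = 681.157 × 18.1/53.9 ≈ 228.737.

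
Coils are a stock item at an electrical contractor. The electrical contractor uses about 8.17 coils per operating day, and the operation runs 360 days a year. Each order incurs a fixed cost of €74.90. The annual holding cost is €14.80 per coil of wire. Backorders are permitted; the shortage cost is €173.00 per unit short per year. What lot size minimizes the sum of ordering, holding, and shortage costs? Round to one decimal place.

Annual demand D = 8.17 × 360 = 2,941.2.
With planned backorders, Q* = √(2DS/H) · √((H+B)/B).
√(2DS/H) = √(2 × 2,941.2 × 74.9 / 14.8) = 172.539.
√((H+B)/B) = √((14.8+173)/173) = 1.0419.
Q* ≈ 179.768.

Q* ≈ 179.8 coils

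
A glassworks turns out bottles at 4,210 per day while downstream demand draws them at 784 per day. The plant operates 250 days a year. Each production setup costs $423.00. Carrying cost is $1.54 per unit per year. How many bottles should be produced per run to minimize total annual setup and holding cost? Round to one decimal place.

Q* ≈ 11,502.7 bottles

Annual demand D = 784 × 250 = 196,000.
Production build-up factor (1 − d/p) = 1 − 784/4,210 = 0.8138.
Q* = √(2DS / (H(1 − d/p))) = √(2 × 196,000 × 423 / (1.54 × 0.8138)).
= √(165,816,000 / 1.2532) ≈ 11502.711.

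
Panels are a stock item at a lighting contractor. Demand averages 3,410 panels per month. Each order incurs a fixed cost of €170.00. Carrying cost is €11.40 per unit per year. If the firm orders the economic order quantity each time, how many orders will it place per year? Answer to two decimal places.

N ≈ 37.04 orders per year

Annual demand D = 3,410 × 12 = 40,920.
Q* = √(2DS/H) = √(2 × 40,920 × 170 / 11.4) ≈ 1104.73.
Orders per year = D / Q* = 40,920 / 1104.73 ≈ 37.041.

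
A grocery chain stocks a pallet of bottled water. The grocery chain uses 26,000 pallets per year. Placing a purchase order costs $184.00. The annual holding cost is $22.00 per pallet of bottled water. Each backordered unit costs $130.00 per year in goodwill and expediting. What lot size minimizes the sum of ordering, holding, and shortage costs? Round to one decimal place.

Q* ≈ 713.1 pallets

With planned backorders, Q* = √(2DS/H) · √((H+B)/B).
√(2DS/H) = √(2 × 26,000 × 184 / 22) = 659.476.
√((H+B)/B) = √((22+130)/130) = 1.0813.
Q* ≈ 713.098.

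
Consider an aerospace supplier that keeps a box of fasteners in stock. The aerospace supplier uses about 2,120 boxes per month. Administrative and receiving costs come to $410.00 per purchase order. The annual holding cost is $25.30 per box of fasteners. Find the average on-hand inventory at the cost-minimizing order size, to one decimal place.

Average inventory ≈ 454.0 boxes

Annual demand D = 2,120 × 12 = 25,440.
EOQ = √(2DS/H) = √(2 × 25,440 × 410 / 25.3) ≈ 908.04.
Average inventory = Q*/2 ≈ 908.04 / 2 = 454.020.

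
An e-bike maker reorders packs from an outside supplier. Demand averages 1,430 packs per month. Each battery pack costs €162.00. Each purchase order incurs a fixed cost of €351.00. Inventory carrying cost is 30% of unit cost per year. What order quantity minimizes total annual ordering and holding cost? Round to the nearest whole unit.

Annual demand D = 1,430 × 12 = 17,160.
Holding cost H = 0.30 × €162.00 = €48.6000 per unit per year.
EOQ = √(2DS / H) = √(2 × 17,160 × 351 / 48.6).
= √(12,046,320 / 48.6) = √247,866.6667 ≈ 497.862.

Q* ≈ 498 packs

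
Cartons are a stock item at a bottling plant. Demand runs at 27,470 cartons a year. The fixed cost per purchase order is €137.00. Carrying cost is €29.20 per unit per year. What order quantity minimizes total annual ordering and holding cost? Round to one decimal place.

EOQ = √(2DS / H) = √(2 × 27,470 × 137 / 29.2).
= √(7,526,780 / 29.2) = √257,766.4384 ≈ 507.707.

Q* ≈ 507.7 cartons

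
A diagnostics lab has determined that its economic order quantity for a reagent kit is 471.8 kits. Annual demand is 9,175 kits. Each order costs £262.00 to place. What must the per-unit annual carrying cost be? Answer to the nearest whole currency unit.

The basic EOQ model gives Q* = √(2DS/H); rearrange for the unknown.
From Q* = √(2DS/H): H = 2DS / Q*² = 2 × 9,175 × 262 / 471.8² = 21.5984.

H ≈ £22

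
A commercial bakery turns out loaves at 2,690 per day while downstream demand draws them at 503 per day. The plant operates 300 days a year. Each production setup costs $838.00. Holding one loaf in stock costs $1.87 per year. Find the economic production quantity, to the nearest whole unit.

Q* ≈ 12,898 loaves

Annual demand D = 503 × 300 = 150,900.
Production build-up factor (1 − d/p) = 1 − 503/2,690 = 0.8130.
Q* = √(2DS / (H(1 − d/p))) = √(2 × 150,900 × 838 / (1.87 × 0.8130)).
= √(252,908,400 / 1.5203) ≈ 12897.709.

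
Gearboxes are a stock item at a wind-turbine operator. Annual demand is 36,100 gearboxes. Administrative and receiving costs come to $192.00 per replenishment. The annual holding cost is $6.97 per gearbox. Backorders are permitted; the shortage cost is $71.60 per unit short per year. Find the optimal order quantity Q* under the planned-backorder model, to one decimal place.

With planned backorders, Q* = √(2DS/H) · √((H+B)/B).
√(2DS/H) = √(2 × 36,100 × 192 / 6.97) = 1410.272.
√((H+B)/B) = √((6.97+71.6)/71.6) = 1.0475.
Q* ≈ 1477.320.

Q* ≈ 1,477.3 gearboxes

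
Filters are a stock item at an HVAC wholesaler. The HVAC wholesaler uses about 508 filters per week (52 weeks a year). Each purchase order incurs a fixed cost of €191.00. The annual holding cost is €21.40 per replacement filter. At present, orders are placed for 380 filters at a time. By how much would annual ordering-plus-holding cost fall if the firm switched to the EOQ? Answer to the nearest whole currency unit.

Extra cost ≈ €2,648 per year

Annual demand D = 508 × 52 = 26,416.
EOQ = √(2DS/H) = √(2 × 26,416 × 191 / 21.4) ≈ 686.69.
Cost at Q* = (D/Q*)S + (Q*/2)H = √(2DSH) ≈ €14,695.08.
Cost at Q = 380: (26,416/380)×191 + (380/2)×21.4 = €13,277.52 + €4,066.00 = €17,343.52.
Excess = €17,343.52 − €14,695.08 = €2,648.43.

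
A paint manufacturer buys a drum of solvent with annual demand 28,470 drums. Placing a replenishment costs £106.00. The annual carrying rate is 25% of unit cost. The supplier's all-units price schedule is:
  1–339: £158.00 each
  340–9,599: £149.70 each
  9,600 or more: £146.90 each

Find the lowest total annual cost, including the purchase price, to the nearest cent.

TC* ≈ £4,276,988.43

Holding cost per unit per year at price C is H = 0.25·C.
Candidates are each tier's EOQ (if it falls in that tier) and each price-break quantity.
Tier 1 (£158.00): EOQ = 390.9 exceeds tier's upper bound 339, so this tier is dominated.
EOQ at £149.70 = 401.6 (feasible in tier 2): TC = 28,470×£149.70 + (28,470/401.6)×106 + (401.6/2)×0.25×£149.70 = £4,276,988.43.
EOQ at £146.90 = 405.4 < 9600, so use break Q=9600: TC = 28,470×£146.90 + (28,470/9600.0)×106 + (9600.0/2)×0.25×£146.90 = £4,358,837.36.
Lowest total cost among the candidates is at Q = 401.6.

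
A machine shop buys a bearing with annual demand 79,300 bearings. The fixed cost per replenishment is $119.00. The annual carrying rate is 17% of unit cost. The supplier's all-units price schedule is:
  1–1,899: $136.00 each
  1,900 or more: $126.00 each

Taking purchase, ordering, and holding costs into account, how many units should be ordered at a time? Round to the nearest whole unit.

Q* ≈ 1,900 bearings

Holding cost per unit per year at price C is H = 0.17·C.
Evaluate total cost at each tier's feasible EOQ or, if the EOQ is below the tier, at the tier's minimum quantity.
EOQ at $136.00 = 903.5 (feasible in tier 1): TC = 79,300×$136.00 + (79,300/903.5)×119 + (903.5/2)×0.17×$136.00 = $10,805,689.06.
EOQ at $126.00 = 938.7 < 1900, so use break Q=1900: TC = 79,300×$126.00 + (79,300/1900.0)×119 + (1900.0/2)×0.17×$126.00 = $10,017,115.68.
Lowest total cost is $10,017,115.68 at Q = 1900.0.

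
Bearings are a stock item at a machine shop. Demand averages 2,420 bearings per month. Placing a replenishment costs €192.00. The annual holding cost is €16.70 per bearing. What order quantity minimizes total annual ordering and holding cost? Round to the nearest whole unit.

Q* ≈ 817 bearings

Annual demand D = 2,420 × 12 = 29,040.
EOQ = √(2DS / H) = √(2 × 29,040 × 192 / 16.7).
= √(11,151,360 / 16.7) = √667,746.1078 ≈ 817.157.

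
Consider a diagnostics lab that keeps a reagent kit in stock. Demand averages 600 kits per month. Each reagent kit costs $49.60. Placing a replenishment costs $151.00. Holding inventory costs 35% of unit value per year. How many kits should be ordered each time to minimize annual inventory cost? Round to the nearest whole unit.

Annual demand D = 600 × 12 = 7,200.
Holding cost H = 0.35 × $49.60 = $17.3600 per unit per year.
EOQ = √(2DS / H) = √(2 × 7,200 × 151 / 17.36).
= √(2,174,400 / 17.36) = √125,253.4562 ≈ 353.912.

Q* ≈ 354 kits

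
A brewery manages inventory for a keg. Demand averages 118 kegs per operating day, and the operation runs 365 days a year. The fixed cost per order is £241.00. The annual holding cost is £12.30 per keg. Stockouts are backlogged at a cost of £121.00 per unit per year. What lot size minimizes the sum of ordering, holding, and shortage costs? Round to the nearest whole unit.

Annual demand D = 118 × 365 = 43,070.
With planned backorders, Q* = √(2DS/H) · √((H+B)/B).
√(2DS/H) = √(2 × 43,070 × 241 / 12.3) = 1299.147.
√((H+B)/B) = √((12.3+121)/121) = 1.0496.
Q* ≈ 1363.581.

Q* ≈ 1,364 kegs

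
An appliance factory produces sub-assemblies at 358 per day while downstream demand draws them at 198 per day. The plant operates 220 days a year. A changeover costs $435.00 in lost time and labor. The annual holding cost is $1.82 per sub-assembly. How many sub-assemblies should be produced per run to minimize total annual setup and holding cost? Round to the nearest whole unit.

Q* ≈ 6,826 sub-assemblies

Annual demand D = 198 × 220 = 43,560.
Production build-up factor (1 − d/p) = 1 − 198/358 = 0.4469.
Q* = √(2DS / (H(1 − d/p))) = √(2 × 43,560 × 435 / (1.82 × 0.4469)).
= √(37,897,200 / 0.8134) ≈ 6825.734.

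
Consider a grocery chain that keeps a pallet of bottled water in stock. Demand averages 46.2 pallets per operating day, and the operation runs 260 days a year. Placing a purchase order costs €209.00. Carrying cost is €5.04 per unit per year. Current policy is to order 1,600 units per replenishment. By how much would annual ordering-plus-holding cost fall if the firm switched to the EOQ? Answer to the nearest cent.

Extra cost ≈ €570.57 per year

Annual demand D = 46.2 × 260 = 12,012.
EOQ = √(2DS/H) = √(2 × 12,012 × 209 / 5.04) ≈ 998.11.
Cost at Q* = (D/Q*)S + (Q*/2)H = √(2DSH) ≈ €5,030.50.
Cost at Q = 1,600: (12,012/1,600)×209 + (1,600/2)×5.04 = €1,569.07 + €4,032.00 = €5,601.07.
Excess = €5,601.07 − €5,030.50 = €570.57.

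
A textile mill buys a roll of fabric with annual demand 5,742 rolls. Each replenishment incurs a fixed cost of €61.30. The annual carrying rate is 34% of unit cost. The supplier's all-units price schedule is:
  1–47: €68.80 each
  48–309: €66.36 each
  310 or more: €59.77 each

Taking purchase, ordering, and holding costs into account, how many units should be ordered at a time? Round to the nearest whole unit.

Holding cost per unit per year at price C is H = 0.34·C.
Evaluate total cost at each tier's feasible EOQ or, if the EOQ is below the tier, at the tier's minimum quantity.
Tier 1 (€68.80): EOQ = 173.5 exceeds tier's upper bound 47, so this tier is dominated.
EOQ at €66.36 = 176.6 (feasible in tier 2): TC = 5,742×€66.36 + (5,742/176.6)×61.3 + (176.6/2)×0.34×€66.36 = €385,024.50.
EOQ at €59.77 = 186.1 < 310, so use break Q=310: TC = 5,742×€59.77 + (5,742/310.0)×61.3 + (310.0/2)×0.34×€59.77 = €347,484.65.
Lowest total cost is €347,484.65 at Q = 310.0.

Q* ≈ 310 rolls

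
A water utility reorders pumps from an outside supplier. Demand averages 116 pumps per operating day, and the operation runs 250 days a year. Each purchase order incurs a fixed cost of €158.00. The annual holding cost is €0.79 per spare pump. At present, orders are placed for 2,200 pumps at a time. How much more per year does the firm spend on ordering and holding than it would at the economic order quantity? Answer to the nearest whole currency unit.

Extra cost ≈ €261 per year

Annual demand D = 116 × 250 = 29,000.
EOQ = √(2DS/H) = √(2 × 29,000 × 158 / 0.79) ≈ 3405.88.
Cost at Q* = (D/Q*)S + (Q*/2)H = √(2DSH) ≈ €2,690.64.
Cost at Q = 2,200: (29,000/2,200)×158 + (2,200/2)×0.79 = €2,082.73 + €869.00 = €2,951.73.
Excess = €2,951.73 − €2,690.64 = €261.08.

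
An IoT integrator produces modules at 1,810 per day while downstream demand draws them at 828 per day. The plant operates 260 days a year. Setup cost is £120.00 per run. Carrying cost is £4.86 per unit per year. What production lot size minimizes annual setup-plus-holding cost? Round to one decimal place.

Q* ≈ 4,426.6 modules

Annual demand D = 828 × 260 = 215,280.
Production build-up factor (1 − d/p) = 1 − 828/1,810 = 0.5425.
Q* = √(2DS / (H(1 − d/p))) = √(2 × 215,280 × 120 / (4.86 × 0.5425)).
= √(51,667,200 / 2.6368) ≈ 4426.626.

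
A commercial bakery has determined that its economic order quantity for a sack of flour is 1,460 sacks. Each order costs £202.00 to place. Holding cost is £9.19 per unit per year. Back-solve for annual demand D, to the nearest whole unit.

D ≈ 48,489 sacks per year

Squaring Q* = √(2DS/H) gives Q*² = 2DS/H.
From Q* = √(2DS/H): D = Q*²H / (2S) = 1,460² × 9.19 / (2 × 202) = 48488.624.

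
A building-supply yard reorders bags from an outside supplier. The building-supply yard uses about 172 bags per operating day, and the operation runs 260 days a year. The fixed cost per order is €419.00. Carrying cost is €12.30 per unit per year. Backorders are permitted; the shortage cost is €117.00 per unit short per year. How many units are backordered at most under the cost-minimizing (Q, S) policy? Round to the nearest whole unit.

S* ≈ 175 bags

Annual demand D = 172 × 260 = 44,720.
With planned backorders, Q* = √(2DS/H) · √((H+B)/B).
√(2DS/H) = √(2 × 44,720 × 419 / 12.3) = 1745.502.
√((H+B)/B) = √((12.3+117)/117) = 1.0513.
Q* ≈ 1834.960.
S* = Q* · H/(H+B) = 1834.960 × 12.3/129.3 ≈ 174.555.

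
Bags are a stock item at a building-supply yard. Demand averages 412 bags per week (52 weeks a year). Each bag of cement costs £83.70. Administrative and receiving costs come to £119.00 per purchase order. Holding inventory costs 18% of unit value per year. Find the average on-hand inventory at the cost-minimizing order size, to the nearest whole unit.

Average inventory ≈ 291 bags

Annual demand D = 412 × 52 = 21,424.
Holding cost H = 0.18 × £83.70 = £15.0660 per unit per year.
EOQ = √(2DS/H) = √(2 × 21,424 × 119 / 15.066) ≈ 581.75.
Average inventory = Q*/2 ≈ 581.75 / 2 = 290.877.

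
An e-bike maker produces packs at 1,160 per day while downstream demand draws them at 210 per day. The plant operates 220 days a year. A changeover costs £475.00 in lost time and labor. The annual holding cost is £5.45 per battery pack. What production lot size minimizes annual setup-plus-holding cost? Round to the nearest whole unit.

Q* ≈ 3,136 packs

Annual demand D = 210 × 220 = 46,200.
Production build-up factor (1 − d/p) = 1 − 210/1,160 = 0.8190.
Q* = √(2DS / (H(1 − d/p))) = √(2 × 46,200 × 475 / (5.45 × 0.8190)).
= √(43,890,000 / 4.4634) ≈ 3135.824.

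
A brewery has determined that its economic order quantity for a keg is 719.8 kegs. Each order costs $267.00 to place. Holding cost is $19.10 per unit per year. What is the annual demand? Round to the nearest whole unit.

D ≈ 18,532 kegs per year

Invert the EOQ relation Q*² = 2DS/H.
From Q* = √(2DS/H): D = Q*²H / (2S) = 719.8² × 19.1 / (2 × 267) = 18531.723.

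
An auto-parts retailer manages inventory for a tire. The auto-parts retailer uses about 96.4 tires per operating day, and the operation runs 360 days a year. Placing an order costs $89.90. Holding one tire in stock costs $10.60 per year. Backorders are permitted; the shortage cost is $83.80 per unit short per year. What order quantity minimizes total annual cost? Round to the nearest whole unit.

Annual demand D = 96.4 × 360 = 34,704.
With planned backorders, Q* = √(2DS/H) · √((H+B)/B).
√(2DS/H) = √(2 × 34,704 × 89.9 / 10.6) = 767.241.
√((H+B)/B) = √((10.6+83.8)/83.8) = 1.0614.
Q* ≈ 814.321.

Q* ≈ 814 tires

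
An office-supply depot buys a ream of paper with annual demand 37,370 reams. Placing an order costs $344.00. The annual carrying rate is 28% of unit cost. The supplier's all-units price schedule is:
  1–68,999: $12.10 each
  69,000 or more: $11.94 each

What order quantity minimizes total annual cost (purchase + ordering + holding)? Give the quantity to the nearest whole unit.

Holding cost per unit per year at price C is H = 0.28·C.
Evaluate total cost at each tier's feasible EOQ or, if the EOQ is below the tier, at the tier's minimum quantity.
EOQ at $12.10 = 2754.8 (feasible in tier 1): TC = 37,370×$12.10 + (37,370/2754.8)×344 + (2754.8/2)×0.28×$12.10 = $461,510.13.
EOQ at $11.94 = 2773.2 < 69000, so use break Q=69000: TC = 37,370×$11.94 + (37,370/69000.0)×344 + (69000.0/2)×0.28×$11.94 = $561,724.51.
Lowest total cost is $461,510.13 at Q = 2754.8.

Q* ≈ 2,755 reams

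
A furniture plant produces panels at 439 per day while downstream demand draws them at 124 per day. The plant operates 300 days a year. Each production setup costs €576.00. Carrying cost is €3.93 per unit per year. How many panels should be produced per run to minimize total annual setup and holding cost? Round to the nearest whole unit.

Annual demand D = 124 × 300 = 37,200.
Production build-up factor (1 − d/p) = 1 − 124/439 = 0.7175.
Q* = √(2DS / (H(1 − d/p))) = √(2 × 37,200 × 576 / (3.93 × 0.7175)).
= √(42,854,400 / 2.8199) ≈ 3898.328.

Q* ≈ 3,898 panels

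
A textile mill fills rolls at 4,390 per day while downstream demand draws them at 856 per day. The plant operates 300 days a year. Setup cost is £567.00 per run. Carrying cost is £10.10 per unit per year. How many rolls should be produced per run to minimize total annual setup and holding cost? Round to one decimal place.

Annual demand D = 856 × 300 = 256,800.
Production build-up factor (1 − d/p) = 1 − 856/4,390 = 0.8050.
Q* = √(2DS / (H(1 − d/p))) = √(2 × 256,800 × 567 / (10.1 × 0.8050)).
= √(291,211,200 / 8.1306) ≈ 5984.699.

Q* ≈ 5,984.7 rolls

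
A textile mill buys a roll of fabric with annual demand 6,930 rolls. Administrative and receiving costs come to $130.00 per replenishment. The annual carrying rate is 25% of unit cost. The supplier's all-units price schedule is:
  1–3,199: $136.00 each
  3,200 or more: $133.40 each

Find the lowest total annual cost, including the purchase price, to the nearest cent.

Holding cost per unit per year at price C is H = 0.25·C.
Candidates are each tier's EOQ (if it falls in that tier) and each price-break quantity.
EOQ at $136.00 = 230.2 (feasible in tier 1): TC = 6,930×$136.00 + (6,930/230.2)×130 + (230.2/2)×0.25×$136.00 = $950,306.95.
EOQ at $133.40 = 232.4 < 3200, so use break Q=3200: TC = 6,930×$133.40 + (6,930/3200.0)×130 + (3200.0/2)×0.25×$133.40 = $978,103.53.
Lowest total cost among the candidates is at Q = 230.2.

TC* ≈ $950,306.95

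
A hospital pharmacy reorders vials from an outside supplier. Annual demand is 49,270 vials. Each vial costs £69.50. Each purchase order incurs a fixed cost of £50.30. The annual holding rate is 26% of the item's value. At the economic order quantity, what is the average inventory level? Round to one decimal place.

Average inventory ≈ 261.9 vials

Holding cost H = 0.26 × £69.50 = £18.0700 per unit per year.
Q* = √(2DS/H) = √(2 × 49,270 × 50.3 / 18.07) ≈ 523.73.
Average inventory = Q*/2 ≈ 523.73 / 2 = 261.867.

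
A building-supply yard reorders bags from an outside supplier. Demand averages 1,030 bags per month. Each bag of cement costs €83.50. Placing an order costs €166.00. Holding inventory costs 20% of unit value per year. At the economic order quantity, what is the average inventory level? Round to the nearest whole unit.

Annual demand D = 1,030 × 12 = 12,360.
Holding cost H = 0.20 × €83.50 = €16.7000 per unit per year.
Q* = √(2DS/H) = √(2 × 12,360 × 166 / 16.7) ≈ 495.70.
Average inventory = Q*/2 ≈ 495.70 / 2 = 247.851.

Average inventory ≈ 248 bags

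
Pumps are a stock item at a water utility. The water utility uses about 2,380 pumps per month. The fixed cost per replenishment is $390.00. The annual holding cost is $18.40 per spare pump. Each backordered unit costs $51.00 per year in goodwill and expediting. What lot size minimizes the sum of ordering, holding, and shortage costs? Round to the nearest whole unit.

Annual demand D = 2,380 × 12 = 28,560.
With planned backorders, Q* = √(2DS/H) · √((H+B)/B).
√(2DS/H) = √(2 × 28,560 × 390 / 18.4) = 1100.316.
√((H+B)/B) = √((18.4+51)/51) = 1.1665.
Q* ≈ 1283.548.

Q* ≈ 1,284 pumps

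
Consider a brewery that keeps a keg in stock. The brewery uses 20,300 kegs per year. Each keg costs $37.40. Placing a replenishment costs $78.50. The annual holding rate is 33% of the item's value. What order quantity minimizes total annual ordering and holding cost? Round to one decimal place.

Q* ≈ 508.2 kegs

Holding cost H = 0.33 × $37.40 = $12.3420 per unit per year.
EOQ = √(2DS / H) = √(2 × 20,300 × 78.5 / 12.342).
= √(3,187,100 / 12.342) = √258,232.0532 ≈ 508.165.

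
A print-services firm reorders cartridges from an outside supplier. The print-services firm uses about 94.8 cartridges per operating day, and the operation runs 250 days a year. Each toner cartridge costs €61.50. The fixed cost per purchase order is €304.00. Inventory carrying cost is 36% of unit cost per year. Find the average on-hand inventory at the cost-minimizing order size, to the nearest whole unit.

Annual demand D = 94.8 × 250 = 23,700.
Holding cost H = 0.36 × €61.50 = €22.1400 per unit per year.
Q* = √(2DS/H) = √(2 × 23,700 × 304 / 22.14) ≈ 806.75.
Average inventory = Q*/2 ≈ 806.75 / 2 = 403.373.

Average inventory ≈ 403 cartridges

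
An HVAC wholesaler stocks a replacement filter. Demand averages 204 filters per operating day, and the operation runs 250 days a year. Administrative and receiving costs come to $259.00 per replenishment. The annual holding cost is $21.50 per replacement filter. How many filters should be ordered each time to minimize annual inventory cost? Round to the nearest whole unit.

Q* ≈ 1,108 filters

Annual demand D = 204 × 250 = 51,000.
EOQ = √(2DS / H) = √(2 × 51,000 × 259 / 21.5).
= √(26,418,000 / 21.5) = √1,228,744.186 ≈ 1108.487.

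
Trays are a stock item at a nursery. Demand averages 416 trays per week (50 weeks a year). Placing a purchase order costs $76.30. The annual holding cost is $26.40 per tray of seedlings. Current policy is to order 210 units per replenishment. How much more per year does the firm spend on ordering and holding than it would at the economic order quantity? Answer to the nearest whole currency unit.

Extra cost ≈ $1,175 per year

Annual demand D = 416 × 50 = 20,800.
EOQ = √(2DS/H) = √(2 × 20,800 × 76.3 / 26.4) ≈ 346.74.
Cost at Q* = (D/Q*)S + (Q*/2)H = √(2DSH) ≈ $9,154.00.
Cost at Q = 210: (20,800/210)×76.3 + (210/2)×26.4 = $7,557.33 + $2,772.00 = $10,329.33.
Excess = $10,329.33 − $9,154.00 = $1,175.33.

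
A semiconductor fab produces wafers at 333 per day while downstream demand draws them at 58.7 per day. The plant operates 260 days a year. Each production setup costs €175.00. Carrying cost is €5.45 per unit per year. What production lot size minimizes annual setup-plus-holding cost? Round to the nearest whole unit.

Q* ≈ 1,091 wafers

Annual demand D = 58.7 × 260 = 15,262.
Production build-up factor (1 − d/p) = 1 − 58.7/333 = 0.8237.
Q* = √(2DS / (H(1 − d/p))) = √(2 × 15,262 × 175 / (5.45 × 0.8237)).
= √(5,341,700 / 4.4893) ≈ 1090.814.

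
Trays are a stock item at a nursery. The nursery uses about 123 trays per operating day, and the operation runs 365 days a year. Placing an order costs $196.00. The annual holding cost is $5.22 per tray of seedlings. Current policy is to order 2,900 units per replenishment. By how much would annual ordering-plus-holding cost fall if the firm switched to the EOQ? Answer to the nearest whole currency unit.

Annual demand D = 123 × 365 = 44,895.
EOQ = √(2DS/H) = √(2 × 44,895 × 196 / 5.22) ≈ 1836.14.
Cost at Q* = (D/Q*)S + (Q*/2)H = √(2DSH) ≈ $9,584.67.
Cost at Q = 2,900: (44,895/2,900)×196 + (2,900/2)×5.22 = $3,034.28 + $7,569.00 = $10,603.28.
Excess = $10,603.28 − $9,584.67 = $1,018.61.

Extra cost ≈ $1,019 per year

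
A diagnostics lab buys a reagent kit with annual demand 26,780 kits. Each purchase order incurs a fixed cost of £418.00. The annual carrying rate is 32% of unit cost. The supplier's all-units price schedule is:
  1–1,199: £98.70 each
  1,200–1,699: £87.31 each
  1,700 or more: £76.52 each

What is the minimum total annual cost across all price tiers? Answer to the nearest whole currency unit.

Holding cost per unit per year at price C is H = 0.32·C.
Candidates are each tier's EOQ (if it falls in that tier) and each price-break quantity.
EOQ at £98.70 = 841.9 (feasible in tier 1): TC = 26,780×£98.70 + (26,780/841.9)×418 + (841.9/2)×0.32×£98.70 = £2,669,777.45.
EOQ at £87.31 = 895.2 < 1200, so use break Q=1200: TC = 26,780×£87.31 + (26,780/1200.0)×418 + (1200.0/2)×0.32×£87.31 = £2,364,253.69.
EOQ at £76.52 = 956.2 < 1700, so use break Q=1700: TC = 26,780×£76.52 + (26,780/1700.0)×418 + (1700.0/2)×0.32×£76.52 = £2,076,603.77.
Lowest total cost among the candidates is at Q = 1700.0.

TC* ≈ £2,076,604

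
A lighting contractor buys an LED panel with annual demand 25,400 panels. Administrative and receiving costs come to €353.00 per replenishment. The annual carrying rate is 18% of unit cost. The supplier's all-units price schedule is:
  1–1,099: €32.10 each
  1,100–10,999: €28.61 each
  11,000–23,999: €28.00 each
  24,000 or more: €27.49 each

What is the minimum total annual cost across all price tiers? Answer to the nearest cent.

Holding cost per unit per year at price C is H = 0.18·C.
For each price level, check whether its EOQ is feasible; otherwise the best quantity at that price is the breakpoint.
Tier 1 (€32.10): EOQ = 1761.7 exceeds tier's upper bound 1099, so this tier is dominated.
EOQ at €28.61 = 1866.1 (feasible in tier 2): TC = 25,400×€28.61 + (25,400/1866.1)×353 + (1866.1/2)×0.18×€28.61 = €736,303.80.
EOQ at €28.00 = 1886.3 < 11000, so use break Q=11000: TC = 25,400×€28.00 + (25,400/11000.0)×353 + (11000.0/2)×0.18×€28.00 = €739,735.11.
EOQ at €27.49 = 1903.7 < 24000, so use break Q=24000: TC = 25,400×€27.49 + (25,400/24000.0)×353 + (24000.0/2)×0.18×€27.49 = €757,997.99.
Lowest total cost among the candidates is at Q = 1866.1.

TC* ≈ €736,303.80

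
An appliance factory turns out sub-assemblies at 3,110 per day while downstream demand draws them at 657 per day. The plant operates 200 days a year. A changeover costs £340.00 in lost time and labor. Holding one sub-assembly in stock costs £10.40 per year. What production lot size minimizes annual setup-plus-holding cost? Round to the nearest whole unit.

Annual demand D = 657 × 200 = 131,400.
Production build-up factor (1 − d/p) = 1 − 657/3,110 = 0.7887.
Q* = √(2DS / (H(1 − d/p))) = √(2 × 131,400 × 340 / (10.4 × 0.7887)).
= √(89,352,000 / 8.203) ≈ 3300.402.

Q* ≈ 3,300 sub-assemblies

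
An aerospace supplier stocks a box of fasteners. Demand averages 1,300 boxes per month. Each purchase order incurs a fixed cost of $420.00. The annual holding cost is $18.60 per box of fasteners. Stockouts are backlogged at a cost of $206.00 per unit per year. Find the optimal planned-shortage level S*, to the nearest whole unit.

Annual demand D = 1,300 × 12 = 15,600.
With planned backorders, Q* = √(2DS/H) · √((H+B)/B).
√(2DS/H) = √(2 × 15,600 × 420 / 18.6) = 839.355.
√((H+B)/B) = √((18.6+206)/206) = 1.0442.
Q* ≈ 876.429.
S* = Q* · H/(H+B) = 876.429 × 18.6/224.6 ≈ 72.580.

S* ≈ 73 boxes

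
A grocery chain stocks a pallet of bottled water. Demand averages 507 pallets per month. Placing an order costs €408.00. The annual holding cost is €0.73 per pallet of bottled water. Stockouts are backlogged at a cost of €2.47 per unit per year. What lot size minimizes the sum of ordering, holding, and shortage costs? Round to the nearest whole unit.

Annual demand D = 507 × 12 = 6,084.
With planned backorders, Q* = √(2DS/H) · √((H+B)/B).
√(2DS/H) = √(2 × 6,084 × 408 / 0.73) = 2607.824.
√((H+B)/B) = √((0.73+2.47)/2.47) = 1.1382.
Q* ≈ 2968.279.

Q* ≈ 2,968 pallets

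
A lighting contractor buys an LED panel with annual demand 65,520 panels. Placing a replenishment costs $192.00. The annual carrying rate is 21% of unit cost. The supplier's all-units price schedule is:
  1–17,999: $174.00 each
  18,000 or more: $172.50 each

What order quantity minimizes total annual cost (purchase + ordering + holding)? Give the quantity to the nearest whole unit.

Holding cost per unit per year at price C is H = 0.21·C.
For each price level, check whether its EOQ is feasible; otherwise the best quantity at that price is the breakpoint.
EOQ at $174.00 = 829.8 (feasible in tier 1): TC = 65,520×$174.00 + (65,520/829.8)×192 + (829.8/2)×0.21×$174.00 = $11,430,800.53.
EOQ at $172.50 = 833.4 < 18000, so use break Q=18000: TC = 65,520×$172.50 + (65,520/18000.0)×192 + (18000.0/2)×0.21×$172.50 = $11,628,923.88.
Lowest total cost is $11,430,800.53 at Q = 829.8.

Q* ≈ 830 panels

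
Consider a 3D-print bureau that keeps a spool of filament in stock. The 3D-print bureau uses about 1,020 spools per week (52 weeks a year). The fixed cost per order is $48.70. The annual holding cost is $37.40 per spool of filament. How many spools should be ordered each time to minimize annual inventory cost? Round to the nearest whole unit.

Q* ≈ 372 spools

Annual demand D = 1,020 × 52 = 53,040.
EOQ = √(2DS / H) = √(2 × 53,040 × 48.7 / 37.4).
= √(5,166,096 / 37.4) = √138,130.9091 ≈ 371.660.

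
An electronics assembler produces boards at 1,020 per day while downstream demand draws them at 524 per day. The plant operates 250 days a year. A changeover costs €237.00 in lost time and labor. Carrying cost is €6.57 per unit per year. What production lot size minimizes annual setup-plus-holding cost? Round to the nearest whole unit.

Q* ≈ 4,409 boards

Annual demand D = 524 × 250 = 131,000.
Production build-up factor (1 − d/p) = 1 − 524/1,020 = 0.4863.
Q* = √(2DS / (H(1 − d/p))) = √(2 × 131,000 × 237 / (6.57 × 0.4863)).
= √(62,094,000 / 3.1948) ≈ 4408.607.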